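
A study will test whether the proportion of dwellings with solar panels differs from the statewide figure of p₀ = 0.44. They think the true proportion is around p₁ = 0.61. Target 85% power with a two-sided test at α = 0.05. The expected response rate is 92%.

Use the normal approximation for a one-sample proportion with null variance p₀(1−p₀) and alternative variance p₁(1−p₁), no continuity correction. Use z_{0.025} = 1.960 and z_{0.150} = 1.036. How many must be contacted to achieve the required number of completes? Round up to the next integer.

n = 83

n = [z_{α/2}·√(p₀q₀) + z_β·√(p₁q₁)]² / (p₁ − p₀)²
  = [1.960·√(0.44·0.56) + 1.036·√(0.61·0.39)]² / (0.17)²
  = [1.960·0.4964 + 1.036·0.4877]² / 0.0289
  = [1.4782]² / 0.0289
  = 75.61
Adjust for 92% response: 75.61 / 0.92 = 82.19.
Round up → n = 83.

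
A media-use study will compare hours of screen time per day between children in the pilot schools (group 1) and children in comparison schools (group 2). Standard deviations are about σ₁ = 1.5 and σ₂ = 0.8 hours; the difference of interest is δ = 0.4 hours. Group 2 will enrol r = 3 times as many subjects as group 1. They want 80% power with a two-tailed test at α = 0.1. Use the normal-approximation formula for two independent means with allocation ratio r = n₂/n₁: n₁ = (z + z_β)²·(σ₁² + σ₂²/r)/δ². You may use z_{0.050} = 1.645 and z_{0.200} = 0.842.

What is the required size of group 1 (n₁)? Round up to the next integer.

n₁ = (z_{α/2} + z_β)² · (σ₁² + σ₂²/r) / δ²
   = (1.645 + 0.842)² · (1.5² + 0.8²/3) / 0.4²
   = 6.1852 · (2.25 + 0.21333) / 0.16
   = 6.1852 · 2.4633 / 0.16
   = 95.23
Round up → n₁ = 96; n₂ = r·n₁ = 3 × 96 = 288.

n₁ = 96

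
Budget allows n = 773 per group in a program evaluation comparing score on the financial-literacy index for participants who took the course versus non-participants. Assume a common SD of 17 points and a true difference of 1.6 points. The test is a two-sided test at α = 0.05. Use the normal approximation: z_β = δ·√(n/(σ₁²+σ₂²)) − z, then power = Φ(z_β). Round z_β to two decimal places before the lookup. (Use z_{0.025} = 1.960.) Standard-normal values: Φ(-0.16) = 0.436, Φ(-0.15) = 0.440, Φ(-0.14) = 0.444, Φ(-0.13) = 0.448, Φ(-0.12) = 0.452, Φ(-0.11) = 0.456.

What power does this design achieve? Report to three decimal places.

z_β = δ·√(n/(σ₁²+σ₂²)) − z_{α/2}
    = 1.6 · √(773/578) − 1.960
    = 1.6 · 1.15645 − 1.960
    = 1.8503 − 1.960 = -0.1097 → -0.11
Power = Φ(-0.11) = 0.456.

Power ≈ 0.456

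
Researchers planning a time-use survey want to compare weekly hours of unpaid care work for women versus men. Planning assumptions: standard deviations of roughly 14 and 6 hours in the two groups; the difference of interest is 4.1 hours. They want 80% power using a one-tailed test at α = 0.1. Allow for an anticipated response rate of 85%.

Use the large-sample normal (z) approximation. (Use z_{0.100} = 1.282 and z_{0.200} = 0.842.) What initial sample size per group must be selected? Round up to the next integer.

n = (z_α + z_β)² · (σ₁² + σ₂²) / δ²
  = (1.282 + 0.842)² · (14² + 6² = 232) / 4.1²
  = 4.5114 · 232 / 16.81
  = 62.26
Adjust for 85% response: 62.26 / 0.85 = 73.25.
Round up → n = 74 per group.

n = 74 per group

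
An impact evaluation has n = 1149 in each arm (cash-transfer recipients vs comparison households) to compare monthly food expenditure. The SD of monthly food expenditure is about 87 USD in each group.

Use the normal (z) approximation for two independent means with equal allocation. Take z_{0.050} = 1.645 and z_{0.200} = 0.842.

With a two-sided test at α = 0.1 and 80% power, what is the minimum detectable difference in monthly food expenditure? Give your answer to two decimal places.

δ = (z_{α/2} + z_β) · √((σ₁²+σ₂²)/n)
  = (1.645 + 0.842) · √(15138/1149)
  = 2.487 · √13.1749
  = 2.487 · 3.6297
  = 9.0271

Minimum detectable difference ≈ 9.03 USD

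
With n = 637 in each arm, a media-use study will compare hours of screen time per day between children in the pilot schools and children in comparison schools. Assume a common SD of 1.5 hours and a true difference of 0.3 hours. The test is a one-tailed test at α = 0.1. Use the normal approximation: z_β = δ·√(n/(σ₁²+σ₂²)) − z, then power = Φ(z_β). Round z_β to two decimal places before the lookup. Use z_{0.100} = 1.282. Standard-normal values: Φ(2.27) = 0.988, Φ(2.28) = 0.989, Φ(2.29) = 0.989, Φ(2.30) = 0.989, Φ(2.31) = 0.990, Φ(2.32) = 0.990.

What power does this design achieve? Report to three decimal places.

Power ≈ 0.989

z_β = δ·√(n/(σ₁²+σ₂²)) − z_α
    = 0.3 · √(637/4.5) − 1.282
    = 0.3 · 11.89771 − 1.282
    = 3.5693 − 1.282 = 2.2873 → 2.29
Power = Φ(2.29) = 0.989.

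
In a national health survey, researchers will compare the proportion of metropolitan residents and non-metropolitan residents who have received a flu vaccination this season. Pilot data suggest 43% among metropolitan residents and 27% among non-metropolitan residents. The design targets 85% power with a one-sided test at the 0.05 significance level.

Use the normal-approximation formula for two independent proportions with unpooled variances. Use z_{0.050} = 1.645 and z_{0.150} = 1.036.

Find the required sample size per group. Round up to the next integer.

n = (z_α + z_β)² · [p₁(1−p₁) + p₂(1−p₂)] / (p₁ − p₂)²
  = (1.645 + 1.036)² · (0.43·0.57 + 0.27·0.73) / (0.16)²
  = (2.681)² · (0.2451 + 0.1971) / 0.0256
  = 7.1878 · 0.4422 / 0.0256
  = 124.16
Round up → n = 125 per group.

n = 125 per group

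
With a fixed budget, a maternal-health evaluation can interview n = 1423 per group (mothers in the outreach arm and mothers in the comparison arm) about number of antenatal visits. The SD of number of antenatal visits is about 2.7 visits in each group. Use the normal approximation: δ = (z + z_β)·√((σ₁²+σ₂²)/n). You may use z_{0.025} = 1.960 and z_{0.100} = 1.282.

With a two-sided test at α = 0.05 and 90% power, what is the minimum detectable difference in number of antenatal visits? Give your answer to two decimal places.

δ = (z_{α/2} + z_β) · √((σ₁²+σ₂²)/n)
  = (1.960 + 1.282) · √(14.58/1423)
  = 3.242 · √0.01025
  = 3.242 · 0.1012
  = 0.3282

Minimum detectable difference ≈ 0.33 visits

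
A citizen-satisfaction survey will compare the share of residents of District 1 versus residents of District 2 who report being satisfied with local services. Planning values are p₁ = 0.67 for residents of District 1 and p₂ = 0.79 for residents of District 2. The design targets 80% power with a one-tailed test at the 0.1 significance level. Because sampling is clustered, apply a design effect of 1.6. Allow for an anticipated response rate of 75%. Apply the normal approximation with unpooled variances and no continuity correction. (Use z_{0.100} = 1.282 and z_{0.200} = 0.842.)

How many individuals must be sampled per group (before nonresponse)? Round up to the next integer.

n = (z_α + z_β)² · [p₁(1−p₁) + p₂(1−p₂)] / (p₁ − p₂)²
  = (1.282 + 0.842)² · (0.67·0.33 + 0.79·0.21) / (-0.12)²
  = (2.124)² · (0.2211 + 0.1659) / 0.0144
  = 4.5114 · 0.3870 / 0.0144
  = 121.24
Design effect: 1.6 × 121.24 = 193.99.
Adjust for 75% response: 193.99 / 0.75 = 258.65.
Round up → n = 259 per group.

n = 259 per group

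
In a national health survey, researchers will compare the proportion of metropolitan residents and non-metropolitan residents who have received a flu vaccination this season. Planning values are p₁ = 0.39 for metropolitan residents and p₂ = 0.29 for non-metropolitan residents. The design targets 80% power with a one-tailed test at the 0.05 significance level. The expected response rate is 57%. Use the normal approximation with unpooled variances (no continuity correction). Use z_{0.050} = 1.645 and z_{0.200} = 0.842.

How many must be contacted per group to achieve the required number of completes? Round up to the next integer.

n = (z_α + z_β)² · [p₁(1−p₁) + p₂(1−p₂)] / (p₁ − p₂)²
  = (1.645 + 0.842)² · (0.39·0.61 + 0.29·0.71) / (0.10)²
  = (2.487)² · (0.2379 + 0.2059) / 0.0100
  = 6.1852 · 0.4438 / 0.0100
  = 274.50
Adjust for 57% response: 274.50 / 0.57 = 481.58.
Round up → n = 482 per group.

n = 482 per group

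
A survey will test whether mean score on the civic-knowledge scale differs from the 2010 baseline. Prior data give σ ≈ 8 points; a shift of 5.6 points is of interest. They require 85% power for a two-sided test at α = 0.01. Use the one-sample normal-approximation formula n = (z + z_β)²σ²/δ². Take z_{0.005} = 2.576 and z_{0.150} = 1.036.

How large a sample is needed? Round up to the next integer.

n = (z_{α/2} + z_β)² · σ² / δ²
  = (2.576 + 1.036)² · 8² / 5.6²
  = 13.0465 · 64 / 31.36
  = 26.63
Round up → n = 27.

n = 27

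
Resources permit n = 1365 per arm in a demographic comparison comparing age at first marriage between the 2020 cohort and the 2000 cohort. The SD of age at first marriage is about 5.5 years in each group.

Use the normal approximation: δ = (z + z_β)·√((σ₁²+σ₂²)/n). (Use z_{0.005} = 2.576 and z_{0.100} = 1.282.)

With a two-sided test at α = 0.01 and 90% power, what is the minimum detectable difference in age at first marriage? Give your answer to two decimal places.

Minimum detectable difference ≈ 0.81 years

δ = (z_{α/2} + z_β) · √((σ₁²+σ₂²)/n)
  = (2.576 + 1.282) · √(60.5/1365)
  = 3.858 · √0.04432
  = 3.858 · 0.2105
  = 0.8122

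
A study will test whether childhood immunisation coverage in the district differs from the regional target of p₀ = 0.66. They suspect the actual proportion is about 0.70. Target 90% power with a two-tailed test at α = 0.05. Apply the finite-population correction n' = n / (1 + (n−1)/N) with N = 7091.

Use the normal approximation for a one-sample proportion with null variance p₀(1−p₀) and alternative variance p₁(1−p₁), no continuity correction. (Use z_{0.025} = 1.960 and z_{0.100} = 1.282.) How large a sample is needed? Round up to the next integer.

n = [z_{α/2}·√(p₀q₀) + z_β·√(p₁q₁)]² / (p₁ − p₀)²
  = [1.960·√(0.66·0.34) + 1.282·√(0.70·0.30)]² / (0.04)²
  = [1.960·0.4737 + 1.282·0.4583]² / 0.0016
  = [1.5160]² / 0.0016
  = 1436.33
Finite-population correction (N = 7091): 1436.33 / (1 + (1436.33 − 1)/7091) = 1194.53.
Round up → n = 1195.

n = 1195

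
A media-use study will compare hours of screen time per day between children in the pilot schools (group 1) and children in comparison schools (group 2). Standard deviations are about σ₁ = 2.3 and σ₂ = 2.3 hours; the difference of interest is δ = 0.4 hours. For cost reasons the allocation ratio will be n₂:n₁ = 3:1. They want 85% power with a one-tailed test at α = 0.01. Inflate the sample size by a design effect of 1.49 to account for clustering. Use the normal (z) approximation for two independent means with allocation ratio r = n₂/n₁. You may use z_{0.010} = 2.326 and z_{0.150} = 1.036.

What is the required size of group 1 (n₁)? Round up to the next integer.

n₁ = 743

n₁ = (z_α + z_β)² · (σ₁² + σ₂²/r) / δ²
   = (2.326 + 1.036)² · (2.3² + 2.3²/3) / 0.4²
   = 11.3030 · (5.29 + 1.7633) / 0.16
   = 11.3030 · 7.0533 / 0.16
   = 498.28
Design effect: 1.49 × 498.28 = 742.43.
Round up → n₁ = 743; n₂ = r·n₁ = 3 × 743 = 2229.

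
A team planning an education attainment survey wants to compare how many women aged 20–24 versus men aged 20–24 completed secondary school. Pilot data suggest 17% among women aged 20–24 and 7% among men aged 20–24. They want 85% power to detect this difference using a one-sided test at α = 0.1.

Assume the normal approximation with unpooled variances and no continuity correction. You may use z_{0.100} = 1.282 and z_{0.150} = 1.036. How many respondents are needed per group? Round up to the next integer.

n = (z_α + z_β)² · [p₁(1−p₁) + p₂(1−p₂)] / (p₁ − p₂)²
  = (1.282 + 1.036)² · (0.17·0.83 + 0.07·0.93) / (0.10)²
  = (2.318)² · (0.1411 + 0.0651) / 0.0100
  = 5.3731 · 0.2062 / 0.0100
  = 110.79
Round up → n = 111 per group.

n = 111 per group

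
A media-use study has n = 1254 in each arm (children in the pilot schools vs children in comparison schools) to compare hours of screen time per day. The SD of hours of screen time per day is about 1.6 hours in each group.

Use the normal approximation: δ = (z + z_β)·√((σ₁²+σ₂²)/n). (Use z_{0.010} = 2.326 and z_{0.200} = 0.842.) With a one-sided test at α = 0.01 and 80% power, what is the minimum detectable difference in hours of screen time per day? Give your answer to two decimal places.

δ = (z_α + z_β) · √((σ₁²+σ₂²)/n)
  = (2.326 + 0.842) · √(5.12/1254)
  = 3.168 · √0.00408
  = 3.168 · 0.0639
  = 0.2024

Minimum detectable difference ≈ 0.20 hours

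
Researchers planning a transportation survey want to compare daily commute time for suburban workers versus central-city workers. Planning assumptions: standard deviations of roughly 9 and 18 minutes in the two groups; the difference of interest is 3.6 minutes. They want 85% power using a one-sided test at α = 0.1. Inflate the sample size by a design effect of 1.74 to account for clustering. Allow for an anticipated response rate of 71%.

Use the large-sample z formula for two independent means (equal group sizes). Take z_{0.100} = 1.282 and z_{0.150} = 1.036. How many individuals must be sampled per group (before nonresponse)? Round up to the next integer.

n = (z_α + z_β)² · (σ₁² + σ₂²) / δ²
  = (1.282 + 1.036)² · (9² + 18² = 405) / 3.6²
  = 5.3731 · 405 / 12.96
  = 167.91
Design effect: 1.74 × 167.91 = 292.16.
Adjust for 71% response: 292.16 / 0.71 = 411.50.
Round up → n = 412 per group.

n = 412 per group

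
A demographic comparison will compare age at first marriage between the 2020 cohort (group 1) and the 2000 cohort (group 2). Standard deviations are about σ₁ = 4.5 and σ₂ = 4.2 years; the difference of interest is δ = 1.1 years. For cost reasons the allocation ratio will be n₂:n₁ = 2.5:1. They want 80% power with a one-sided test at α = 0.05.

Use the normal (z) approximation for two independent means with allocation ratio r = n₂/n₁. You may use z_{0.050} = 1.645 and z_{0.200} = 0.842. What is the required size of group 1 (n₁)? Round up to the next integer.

n₁ = (z_α + z_β)² · (σ₁² + σ₂²/r) / δ²
   = (1.645 + 0.842)² · (4.5² + 4.2²/2.5) / 1.1²
   = 6.1852 · (20.25 + 7.056) / 1.21
   = 6.1852 · 27.306 / 1.21
   = 139.58
Round up → n₁ = 140; n₂ = r·n₁ = 2.5 × 140 = 350.

n₁ = 140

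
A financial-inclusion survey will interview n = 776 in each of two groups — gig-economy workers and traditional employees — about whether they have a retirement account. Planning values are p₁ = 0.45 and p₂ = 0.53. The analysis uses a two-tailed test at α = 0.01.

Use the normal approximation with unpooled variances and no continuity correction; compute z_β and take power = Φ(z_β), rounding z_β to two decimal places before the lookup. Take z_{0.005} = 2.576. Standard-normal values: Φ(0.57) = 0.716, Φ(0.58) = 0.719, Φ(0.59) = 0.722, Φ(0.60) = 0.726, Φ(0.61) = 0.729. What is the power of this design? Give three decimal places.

z_β = |p₁−p₂|·√(n/[p₁q₁+p₂q₂]) − z_{α/2}
    = 0.08 · √(776/0.4966) − 2.576
    = 0.08 · 39.5301 − 2.576
    = 3.1624 − 2.576 = 0.5864 → 0.59
Power = Φ(0.59) = 0.722.

Power ≈ 0.722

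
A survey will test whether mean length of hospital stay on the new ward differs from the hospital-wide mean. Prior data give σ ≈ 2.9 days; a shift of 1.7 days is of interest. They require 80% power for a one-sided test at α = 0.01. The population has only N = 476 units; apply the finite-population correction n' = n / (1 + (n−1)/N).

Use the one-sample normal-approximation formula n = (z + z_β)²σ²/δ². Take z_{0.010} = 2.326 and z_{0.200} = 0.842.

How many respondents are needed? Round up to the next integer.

n = (z_α + z_β)² · σ² / δ²
  = (2.326 + 0.842)² · 2.9² / 1.7²
  = 10.0362 · 8.41 / 2.89
  = 29.21
Finite-population correction (N = 476): 29.21 / (1 + (29.21 − 1)/476) = 27.57.
Round up → n = 28.

n = 28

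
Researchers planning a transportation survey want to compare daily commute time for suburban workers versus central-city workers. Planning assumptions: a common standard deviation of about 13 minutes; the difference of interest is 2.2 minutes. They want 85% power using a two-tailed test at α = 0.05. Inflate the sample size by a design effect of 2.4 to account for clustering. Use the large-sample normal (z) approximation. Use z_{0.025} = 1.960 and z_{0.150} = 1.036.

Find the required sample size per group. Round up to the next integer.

n = (z_{α/2} + z_β)² · (σ₁² + σ₂²) / δ²
  = (1.960 + 1.036)² · (2·13² = 338) / 2.2²
  = 8.9760 · 338 / 4.84
  = 626.84
Design effect: 2.4 × 626.84 = 1504.41.
Round up → n = 1505 per group.

n = 1505 per group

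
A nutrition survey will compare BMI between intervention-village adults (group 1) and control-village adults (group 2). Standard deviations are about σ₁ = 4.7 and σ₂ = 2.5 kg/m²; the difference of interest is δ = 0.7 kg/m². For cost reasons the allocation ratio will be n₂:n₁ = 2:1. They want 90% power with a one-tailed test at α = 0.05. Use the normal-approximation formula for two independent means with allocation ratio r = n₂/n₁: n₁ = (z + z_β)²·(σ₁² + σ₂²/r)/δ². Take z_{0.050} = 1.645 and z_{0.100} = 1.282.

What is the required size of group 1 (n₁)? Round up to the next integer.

n₁ = 441

n₁ = (z_α + z_β)² · (σ₁² + σ₂²/r) / δ²
   = (1.645 + 1.282)² · (4.7² + 2.5²/2) / 0.7²
   = 8.5673 · (22.09 + 3.125) / 0.49
   = 8.5673 · 25.215 / 0.49
   = 440.87
Round up → n₁ = 441; n₂ = r·n₁ = 2 × 441 = 882.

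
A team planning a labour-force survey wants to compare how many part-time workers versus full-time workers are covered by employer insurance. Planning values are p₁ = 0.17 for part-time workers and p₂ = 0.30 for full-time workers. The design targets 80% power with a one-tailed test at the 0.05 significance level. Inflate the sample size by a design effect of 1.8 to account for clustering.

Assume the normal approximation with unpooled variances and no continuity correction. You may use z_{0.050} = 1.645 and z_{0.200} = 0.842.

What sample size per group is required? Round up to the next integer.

n = 232 per group

n = (z_α + z_β)² · [p₁(1−p₁) + p₂(1−p₂)] / (p₁ − p₂)²
  = (1.645 + 0.842)² · (0.17·0.83 + 0.30·0.70) / (-0.13)²
  = (2.487)² · (0.1411 + 0.2100) / 0.0169
  = 6.1852 · 0.3511 / 0.0169
  = 128.50
Design effect: 1.8 × 128.50 = 231.30.
Round up → n = 232 per group.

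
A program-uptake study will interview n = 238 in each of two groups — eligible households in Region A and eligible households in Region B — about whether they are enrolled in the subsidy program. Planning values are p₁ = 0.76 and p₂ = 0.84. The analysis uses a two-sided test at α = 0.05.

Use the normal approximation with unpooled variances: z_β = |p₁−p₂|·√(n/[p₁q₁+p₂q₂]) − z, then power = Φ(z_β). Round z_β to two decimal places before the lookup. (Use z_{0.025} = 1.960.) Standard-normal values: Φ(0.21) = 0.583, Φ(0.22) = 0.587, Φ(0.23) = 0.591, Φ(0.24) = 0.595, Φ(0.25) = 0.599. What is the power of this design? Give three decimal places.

Power ≈ 0.591

z_β = |p₁−p₂|·√(n/[p₁q₁+p₂q₂]) − z_{α/2}
    = 0.08 · √(238/0.3168) − 1.960
    = 0.08 · 27.4092 − 1.960
    = 2.1927 − 1.960 = 0.2327 → 0.23
Power = Φ(0.23) = 0.591.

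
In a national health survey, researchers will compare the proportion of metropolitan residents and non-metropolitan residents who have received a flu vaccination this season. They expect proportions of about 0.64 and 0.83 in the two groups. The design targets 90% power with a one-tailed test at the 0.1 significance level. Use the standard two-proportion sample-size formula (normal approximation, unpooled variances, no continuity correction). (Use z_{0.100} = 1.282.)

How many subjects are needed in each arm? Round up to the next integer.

n = (z_α + z_β)² · [p₁(1−p₁) + p₂(1−p₂)] / (p₁ − p₂)²
  = (1.282 + 1.282)² · (0.64·0.36 + 0.83·0.17) / (-0.19)²
  = (2.564)² · (0.2304 + 0.1411) / 0.0361
  = 6.5741 · 0.3715 / 0.0361
  = 67.65
Round up → n = 68 per group.

n = 68 per group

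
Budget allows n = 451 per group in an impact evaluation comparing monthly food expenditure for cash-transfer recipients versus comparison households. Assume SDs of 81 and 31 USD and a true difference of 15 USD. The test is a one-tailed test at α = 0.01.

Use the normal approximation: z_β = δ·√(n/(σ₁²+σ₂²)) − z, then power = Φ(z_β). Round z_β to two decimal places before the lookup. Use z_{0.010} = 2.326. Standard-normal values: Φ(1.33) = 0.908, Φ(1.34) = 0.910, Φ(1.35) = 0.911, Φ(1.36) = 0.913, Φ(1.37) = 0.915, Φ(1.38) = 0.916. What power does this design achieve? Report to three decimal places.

Power ≈ 0.911

z_β = δ·√(n/(σ₁²+σ₂²)) − z_α
    = 15 · √(451/7522) − 2.326
    = 15 · 0.24486 − 2.326
    = 3.6729 − 2.326 = 1.3469 → 1.35
Power = Φ(1.35) = 0.911.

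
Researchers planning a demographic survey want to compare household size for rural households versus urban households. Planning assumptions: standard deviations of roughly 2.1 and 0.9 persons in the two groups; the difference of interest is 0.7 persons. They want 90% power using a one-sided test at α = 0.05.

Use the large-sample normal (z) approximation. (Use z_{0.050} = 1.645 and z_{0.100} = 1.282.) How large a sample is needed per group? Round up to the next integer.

n = 92 per group

n = (z_α + z_β)² · (σ₁² + σ₂²) / δ²
  = (1.645 + 1.282)² · (2.1² + 0.9² = 5.22) / 0.7²
  = 8.5673 · 5.22 / 0.49
  = 91.27
Round up → n = 92 per group.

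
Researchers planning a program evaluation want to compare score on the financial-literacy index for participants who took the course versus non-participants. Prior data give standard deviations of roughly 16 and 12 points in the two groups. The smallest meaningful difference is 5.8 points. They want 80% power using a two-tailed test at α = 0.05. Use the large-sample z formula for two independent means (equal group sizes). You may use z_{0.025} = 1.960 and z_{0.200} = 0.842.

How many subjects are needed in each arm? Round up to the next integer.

n = 94 per group

n = (z_{α/2} + z_β)² · (σ₁² + σ₂²) / δ²
  = (1.960 + 0.842)² · (16² + 12² = 400) / 5.8²
  = 7.8512 · 400 / 33.64
  = 93.36
Round up → n = 94 per group.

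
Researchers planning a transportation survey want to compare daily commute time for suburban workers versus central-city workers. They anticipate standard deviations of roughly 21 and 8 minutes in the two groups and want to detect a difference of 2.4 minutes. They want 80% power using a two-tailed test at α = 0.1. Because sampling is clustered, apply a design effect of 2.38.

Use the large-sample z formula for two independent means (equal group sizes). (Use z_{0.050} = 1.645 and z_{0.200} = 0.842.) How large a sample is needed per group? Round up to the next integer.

n = (z_{α/2} + z_β)² · (σ₁² + σ₂²) / δ²
  = (1.645 + 0.842)² · (21² + 8² = 505) / 2.4²
  = 6.1852 · 505 / 5.76
  = 542.28
Design effect: 2.38 × 542.28 = 1290.62.
Round up → n = 1291 per group.

n = 1291 per group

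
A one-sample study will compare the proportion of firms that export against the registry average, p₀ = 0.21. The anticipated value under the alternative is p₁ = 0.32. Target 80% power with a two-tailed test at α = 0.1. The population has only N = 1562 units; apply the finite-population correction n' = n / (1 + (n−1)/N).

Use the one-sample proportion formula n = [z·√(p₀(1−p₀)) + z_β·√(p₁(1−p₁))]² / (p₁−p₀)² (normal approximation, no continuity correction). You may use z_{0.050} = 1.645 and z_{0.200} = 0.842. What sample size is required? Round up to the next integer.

n = [z_{α/2}·√(p₀q₀) + z_β·√(p₁q₁)]² / (p₁ − p₀)²
  = [1.645·√(0.21·0.79) + 0.842·√(0.32·0.68)]² / (0.11)²
  = [1.645·0.4073 + 0.842·0.4665]² / 0.0121
  = [1.0628]² / 0.0121
  = 93.35
Finite-population correction (N = 1562): 93.35 / (1 + (93.35 − 1)/1562) = 88.14.
Round up → n = 89.

n = 89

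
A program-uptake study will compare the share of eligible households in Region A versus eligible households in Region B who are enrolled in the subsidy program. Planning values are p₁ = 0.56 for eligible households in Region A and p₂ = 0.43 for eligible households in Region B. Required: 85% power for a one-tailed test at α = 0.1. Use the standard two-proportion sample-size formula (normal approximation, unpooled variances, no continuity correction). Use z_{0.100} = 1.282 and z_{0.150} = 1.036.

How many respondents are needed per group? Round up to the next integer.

n = (z_α + z_β)² · [p₁(1−p₁) + p₂(1−p₂)] / (p₁ − p₂)²
  = (1.282 + 1.036)² · (0.56·0.44 + 0.43·0.57) / (0.13)²
  = (2.318)² · (0.2464 + 0.2451) / 0.0169
  = 5.3731 · 0.4915 / 0.0169
  = 156.27
Round up → n = 157 per group.

n = 157 per group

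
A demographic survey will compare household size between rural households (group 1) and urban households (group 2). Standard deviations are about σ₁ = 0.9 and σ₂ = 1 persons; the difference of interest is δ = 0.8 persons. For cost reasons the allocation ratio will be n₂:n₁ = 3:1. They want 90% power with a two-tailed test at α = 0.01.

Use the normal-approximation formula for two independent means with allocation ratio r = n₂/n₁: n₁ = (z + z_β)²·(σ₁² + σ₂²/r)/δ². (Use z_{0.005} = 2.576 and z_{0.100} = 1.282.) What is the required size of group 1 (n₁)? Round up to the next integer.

n₁ = (z_{α/2} + z_β)² · (σ₁² + σ₂²/r) / δ²
   = (2.576 + 1.282)² · (0.9² + 1²/3) / 0.8²
   = 14.8842 · (0.81 + 0.33333) / 0.64
   = 14.8842 · 1.1433 / 0.64
   = 26.59
Round up → n₁ = 27; n₂ = r·n₁ = 3 × 27 = 81.

n₁ = 27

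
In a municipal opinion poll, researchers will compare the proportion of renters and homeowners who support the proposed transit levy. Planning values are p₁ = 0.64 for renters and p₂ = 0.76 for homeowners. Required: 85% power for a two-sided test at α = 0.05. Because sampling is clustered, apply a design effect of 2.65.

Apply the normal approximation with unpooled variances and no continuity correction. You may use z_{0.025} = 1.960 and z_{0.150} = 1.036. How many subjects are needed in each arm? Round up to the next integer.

n = (z_{α/2} + z_β)² · [p₁(1−p₁) + p₂(1−p₂)] / (p₁ − p₂)²
  = (1.960 + 1.036)² · (0.64·0.36 + 0.76·0.24) / (-0.12)²
  = (2.996)² · (0.2304 + 0.1824) / 0.0144
  = 8.9760 · 0.4128 / 0.0144
  = 257.31
Design effect: 2.65 × 257.31 = 681.88.
Round up → n = 682 per group.

n = 682 per group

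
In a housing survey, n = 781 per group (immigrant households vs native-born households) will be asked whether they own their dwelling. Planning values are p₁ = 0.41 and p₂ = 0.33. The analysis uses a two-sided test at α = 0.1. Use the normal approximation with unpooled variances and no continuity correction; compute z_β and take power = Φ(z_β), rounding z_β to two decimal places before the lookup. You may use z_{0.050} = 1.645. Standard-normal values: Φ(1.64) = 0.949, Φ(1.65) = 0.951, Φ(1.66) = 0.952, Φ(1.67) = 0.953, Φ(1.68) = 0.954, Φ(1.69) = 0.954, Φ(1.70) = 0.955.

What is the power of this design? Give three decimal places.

Power ≈ 0.949

z_β = |p₁−p₂|·√(n/[p₁q₁+p₂q₂]) − z_{α/2}
    = 0.08 · √(781/0.4630) − 1.645
    = 0.08 · 41.0710 − 1.645
    = 3.2857 − 1.645 = 1.6407 → 1.64
Power = Φ(1.64) = 0.949.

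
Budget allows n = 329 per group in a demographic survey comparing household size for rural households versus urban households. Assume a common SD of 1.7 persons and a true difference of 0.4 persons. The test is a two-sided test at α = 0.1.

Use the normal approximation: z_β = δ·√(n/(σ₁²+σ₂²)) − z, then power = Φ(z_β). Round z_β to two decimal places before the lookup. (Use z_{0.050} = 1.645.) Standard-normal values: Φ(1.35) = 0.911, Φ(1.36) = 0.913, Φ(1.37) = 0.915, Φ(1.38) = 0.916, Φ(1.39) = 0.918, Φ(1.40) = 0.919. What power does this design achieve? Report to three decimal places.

z_β = δ·√(n/(σ₁²+σ₂²)) − z_{α/2}
    = 0.4 · √(329/5.78) − 1.645
    = 0.4 · 7.54456 − 1.645
    = 3.0178 − 1.645 = 1.3728 → 1.37
Power = Φ(1.37) = 0.915.

Power ≈ 0.915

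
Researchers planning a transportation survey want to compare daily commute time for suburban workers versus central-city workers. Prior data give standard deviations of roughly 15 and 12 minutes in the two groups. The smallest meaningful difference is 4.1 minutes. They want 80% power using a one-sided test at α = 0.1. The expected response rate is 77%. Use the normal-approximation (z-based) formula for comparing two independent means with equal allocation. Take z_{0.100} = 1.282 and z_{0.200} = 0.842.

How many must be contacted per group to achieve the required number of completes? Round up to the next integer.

n = (z_α + z_β)² · (σ₁² + σ₂²) / δ²
  = (1.282 + 0.842)² · (15² + 12² = 369) / 4.1²
  = 4.5114 · 369 / 16.81
  = 99.03
Adjust for 77% response: 99.03 / 0.77 = 128.61.
Round up → n = 129 per group.

n = 129 per group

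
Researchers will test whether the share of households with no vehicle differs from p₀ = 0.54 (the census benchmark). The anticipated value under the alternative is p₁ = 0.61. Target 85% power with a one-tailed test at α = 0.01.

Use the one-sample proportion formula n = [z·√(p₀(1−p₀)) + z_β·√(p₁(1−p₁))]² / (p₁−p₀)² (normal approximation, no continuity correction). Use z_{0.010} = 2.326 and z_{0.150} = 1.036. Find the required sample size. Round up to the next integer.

n = 566

n = [z_α·√(p₀q₀) + z_β·√(p₁q₁)]² / (p₁ − p₀)²
  = [2.326·√(0.54·0.46) + 1.036·√(0.61·0.39)]² / (0.07)²
  = [2.326·0.4984 + 1.036·0.4877]² / 0.0049
  = [1.6646]² / 0.0049
  = 565.48
Round up → n = 566.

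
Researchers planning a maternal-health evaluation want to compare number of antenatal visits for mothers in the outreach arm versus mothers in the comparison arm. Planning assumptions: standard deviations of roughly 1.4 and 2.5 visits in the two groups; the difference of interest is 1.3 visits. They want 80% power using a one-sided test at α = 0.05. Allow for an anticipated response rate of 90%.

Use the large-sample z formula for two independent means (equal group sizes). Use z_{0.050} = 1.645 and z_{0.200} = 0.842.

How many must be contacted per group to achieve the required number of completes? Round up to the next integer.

n = 34 per group

n = (z_α + z_β)² · (σ₁² + σ₂²) / δ²
  = (1.645 + 0.842)² · (1.4² + 2.5² = 8.21) / 1.3²
  = 6.1852 · 8.21 / 1.69
  = 30.05
Adjust for 90% response: 30.05 / 0.90 = 33.39.
Round up → n = 34 per group.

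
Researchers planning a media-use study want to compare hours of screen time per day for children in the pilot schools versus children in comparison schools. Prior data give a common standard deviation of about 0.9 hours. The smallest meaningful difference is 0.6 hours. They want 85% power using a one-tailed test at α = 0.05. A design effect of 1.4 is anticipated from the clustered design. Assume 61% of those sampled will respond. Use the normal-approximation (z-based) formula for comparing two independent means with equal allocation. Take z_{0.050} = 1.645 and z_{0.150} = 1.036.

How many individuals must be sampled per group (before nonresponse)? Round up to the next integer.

n = 75 per group

n = (z_α + z_β)² · (σ₁² + σ₂²) / δ²
  = (1.645 + 1.036)² · (2·0.9² = 1.62) / 0.6²
  = 7.1878 · 1.62 / 0.36
  = 32.34
Design effect: 1.4 × 32.34 = 45.28.
Adjust for 61% response: 45.28 / 0.61 = 74.23.
Round up → n = 75 per group.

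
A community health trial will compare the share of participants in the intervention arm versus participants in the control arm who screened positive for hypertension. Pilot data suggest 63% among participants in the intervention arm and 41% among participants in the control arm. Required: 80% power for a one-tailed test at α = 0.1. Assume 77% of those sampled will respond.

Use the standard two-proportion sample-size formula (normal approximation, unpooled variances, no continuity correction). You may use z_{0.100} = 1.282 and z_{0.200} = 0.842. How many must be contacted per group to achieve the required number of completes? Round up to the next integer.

n = 58 per group

n = (z_α + z_β)² · [p₁(1−p₁) + p₂(1−p₂)] / (p₁ − p₂)²
  = (1.282 + 0.842)² · (0.63·0.37 + 0.41·0.59) / (0.22)²
  = (2.124)² · (0.2331 + 0.2419) / 0.0484
  = 4.5114 · 0.4750 / 0.0484
  = 44.27
Adjust for 77% response: 44.27 / 0.77 = 57.50.
Round up → n = 58 per group.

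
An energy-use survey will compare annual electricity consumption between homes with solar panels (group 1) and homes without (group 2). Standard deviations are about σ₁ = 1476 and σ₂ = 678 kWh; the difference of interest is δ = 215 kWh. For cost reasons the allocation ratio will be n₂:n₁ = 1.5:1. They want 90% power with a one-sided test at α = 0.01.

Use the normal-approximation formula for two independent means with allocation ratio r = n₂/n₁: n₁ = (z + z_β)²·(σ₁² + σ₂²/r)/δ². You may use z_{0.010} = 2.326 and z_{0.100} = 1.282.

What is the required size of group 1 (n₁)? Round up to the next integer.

n₁ = (z_α + z_β)² · (σ₁² + σ₂²/r) / δ²
   = (2.326 + 1.282)² · (1476² + 678²/1.5) / 215²
   = 13.0177 · (2178576 + 306456) / 46225
   = 13.0177 · 2485032 / 46225
   = 699.82
Round up → n₁ = 700; n₂ = r·n₁ = 1.5 × 700 = 1050.

n₁ = 700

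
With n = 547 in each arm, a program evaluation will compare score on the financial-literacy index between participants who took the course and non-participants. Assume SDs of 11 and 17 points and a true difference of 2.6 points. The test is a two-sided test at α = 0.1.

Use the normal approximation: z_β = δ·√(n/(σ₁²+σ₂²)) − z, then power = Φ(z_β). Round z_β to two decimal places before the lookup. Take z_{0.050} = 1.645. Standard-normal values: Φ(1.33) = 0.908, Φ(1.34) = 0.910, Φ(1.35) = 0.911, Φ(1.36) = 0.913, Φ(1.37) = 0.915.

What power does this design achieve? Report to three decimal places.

Power ≈ 0.913

z_β = δ·√(n/(σ₁²+σ₂²)) − z_{α/2}
    = 2.6 · √(547/410) − 1.645
    = 2.6 · 1.15505 − 1.645
    = 3.0031 − 1.645 = 1.3581 → 1.36
Power = Φ(1.36) = 0.913.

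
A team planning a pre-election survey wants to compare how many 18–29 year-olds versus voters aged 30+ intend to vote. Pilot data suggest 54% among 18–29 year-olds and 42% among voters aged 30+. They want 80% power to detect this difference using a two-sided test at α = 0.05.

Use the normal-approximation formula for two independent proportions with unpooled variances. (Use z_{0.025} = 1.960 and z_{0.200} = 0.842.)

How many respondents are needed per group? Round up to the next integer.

n = 269 per group

n = (z_{α/2} + z_β)² · [p₁(1−p₁) + p₂(1−p₂)] / (p₁ − p₂)²
  = (1.960 + 0.842)² · (0.54·0.46 + 0.42·0.58) / (0.12)²
  = (2.802)² · (0.2484 + 0.2436) / 0.0144
  = 7.8512 · 0.4920 / 0.0144
  = 268.25
Round up → n = 269 per group.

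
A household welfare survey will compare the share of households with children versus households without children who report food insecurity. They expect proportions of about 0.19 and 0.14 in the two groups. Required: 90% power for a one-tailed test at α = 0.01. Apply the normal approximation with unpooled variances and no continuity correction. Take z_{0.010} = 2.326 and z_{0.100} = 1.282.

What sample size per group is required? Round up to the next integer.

n = 1429 per group

n = (z_α + z_β)² · [p₁(1−p₁) + p₂(1−p₂)] / (p₁ − p₂)²
  = (2.326 + 1.282)² · (0.19·0.81 + 0.14·0.86) / (0.05)²
  = (3.608)² · (0.1539 + 0.1204) / 0.0025
  = 13.0177 · 0.2743 / 0.0025
  = 1428.30
Round up → n = 1429 per group.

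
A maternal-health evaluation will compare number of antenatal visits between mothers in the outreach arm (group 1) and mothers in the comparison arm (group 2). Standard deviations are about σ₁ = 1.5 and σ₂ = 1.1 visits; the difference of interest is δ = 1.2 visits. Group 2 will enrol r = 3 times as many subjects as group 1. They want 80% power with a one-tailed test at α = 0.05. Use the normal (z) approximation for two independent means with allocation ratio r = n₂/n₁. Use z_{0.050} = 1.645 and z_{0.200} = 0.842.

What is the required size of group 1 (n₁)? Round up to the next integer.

n₁ = 12

n₁ = (z_α + z_β)² · (σ₁² + σ₂²/r) / δ²
   = (1.645 + 0.842)² · (1.5² + 1.1²/3) / 1.2²
   = 6.1852 · (2.25 + 0.40333) / 1.44
   = 6.1852 · 2.6533 / 1.44
   = 11.40
Round up → n₁ = 12; n₂ = r·n₁ = 3 × 12 = 36.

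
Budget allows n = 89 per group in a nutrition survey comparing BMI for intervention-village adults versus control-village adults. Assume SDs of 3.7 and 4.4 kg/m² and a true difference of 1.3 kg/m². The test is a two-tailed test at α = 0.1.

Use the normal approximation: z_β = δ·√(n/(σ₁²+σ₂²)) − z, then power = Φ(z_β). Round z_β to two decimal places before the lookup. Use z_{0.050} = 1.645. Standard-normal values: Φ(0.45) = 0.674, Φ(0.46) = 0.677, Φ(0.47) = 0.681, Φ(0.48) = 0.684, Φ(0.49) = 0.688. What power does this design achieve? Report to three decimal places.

z_β = δ·√(n/(σ₁²+σ₂²)) − z_{α/2}
    = 1.3 · √(89/33.05) − 1.645
    = 1.3 · 1.64100 − 1.645
    = 2.1333 − 1.645 = 0.4883 → 0.49
Power = Φ(0.49) = 0.688.

Power ≈ 0.688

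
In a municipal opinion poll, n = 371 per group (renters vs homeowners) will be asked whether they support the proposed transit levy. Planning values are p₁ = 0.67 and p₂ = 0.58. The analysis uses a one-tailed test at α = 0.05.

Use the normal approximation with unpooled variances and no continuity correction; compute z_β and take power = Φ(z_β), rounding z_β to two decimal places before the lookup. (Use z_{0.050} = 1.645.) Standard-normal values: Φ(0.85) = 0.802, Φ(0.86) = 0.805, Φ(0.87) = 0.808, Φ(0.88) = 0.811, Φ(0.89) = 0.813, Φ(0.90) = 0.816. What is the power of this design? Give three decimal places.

Power ≈ 0.816

z_β = |p₁−p₂|·√(n/[p₁q₁+p₂q₂]) − z_α
    = 0.09 · √(371/0.4647) − 1.645
    = 0.09 · 28.2553 − 1.645
    = 2.5430 − 1.645 = 0.8980 → 0.90
Power = Φ(0.90) = 0.816.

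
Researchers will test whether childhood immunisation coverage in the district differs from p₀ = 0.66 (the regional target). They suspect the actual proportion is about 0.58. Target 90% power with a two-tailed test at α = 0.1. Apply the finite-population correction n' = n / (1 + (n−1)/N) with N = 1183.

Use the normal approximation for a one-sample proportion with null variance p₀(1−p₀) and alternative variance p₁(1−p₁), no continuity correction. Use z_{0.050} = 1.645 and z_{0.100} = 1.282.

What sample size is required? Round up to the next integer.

n = [z_{α/2}·√(p₀q₀) + z_β·√(p₁q₁)]² / (p₁ − p₀)²
  = [1.645·√(0.66·0.34) + 1.282·√(0.58·0.42)]² / (-0.08)²
  = [1.645·0.4737 + 1.282·0.4936]² / 0.0064
  = [1.4120]² / 0.0064
  = 311.52
Finite-population correction (N = 1183): 311.52 / (1 + (311.52 − 1)/1183) = 246.75.
Round up → n = 247.

n = 247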